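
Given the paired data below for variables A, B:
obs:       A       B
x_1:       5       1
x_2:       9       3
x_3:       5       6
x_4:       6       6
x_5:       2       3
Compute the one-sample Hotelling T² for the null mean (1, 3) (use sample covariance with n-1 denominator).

Step 1 — sample mean vector:
  mean(A) = (5 + 9 + 5 + 6 + 2) / 5 = 27/5 = 5.4
  mean(B) = (1 + 3 + 6 + 6 + 3) / 5 = 19/5 = 3.8
  x̄ = (5.4, 3.8),  deviation x̄ - mu_0 = (5.4, 3.8) - (1, 3) = (4.4, 0.8).

Step 2 — sample covariance matrix, S[i,j] = (1/(n-1)) · Σ_k (x_{k,i} - mean_i) · (x_{k,j} - mean_j), divisor n-1 = 4:
  S[A,A] = ((-0.4)·(-0.4) + (3.6)·(3.6) + (-0.4)·(-0.4) + (0.6)·(0.6) + (-3.4)·(-3.4)) / 4 = 25.2/4 = 6.3
  S[A,B] = ((-0.4)·(-2.8) + (3.6)·(-0.8) + (-0.4)·(2.2) + (0.6)·(2.2) + (-3.4)·(-0.8)) / 4 = 1.4/4 = 0.35
  S[B,B] = ((-2.8)·(-2.8) + (-0.8)·(-0.8) + (2.2)·(2.2) + (2.2)·(2.2) + (-0.8)·(-0.8)) / 4 = 18.8/4 = 4.7
  S = [[6.3, 0.35],
 [0.35, 4.7]].

Step 3 — invert S. det(S) = 6.3·4.7 - (0.35)² = 29.4875.
  S^{-1} = (1/det) · [[d, -b], [-b, a]] = [[0.1594, -0.0119],
 [-0.0119, 0.2136]].

Step 4 — quadratic form (x̄ - mu_0)^T · S^{-1} · (x̄ - mu_0):
  S^{-1} · (x̄ - mu_0) = (0.6918, 0.1187),
  (x̄ - mu_0)^T · [...] = (4.4)·(0.6918) + (0.8)·(0.1187) = 3.139.

Step 5 — scale by n: T² = 5 · 3.139 = 15.6948.

T² ≈ 15.6948


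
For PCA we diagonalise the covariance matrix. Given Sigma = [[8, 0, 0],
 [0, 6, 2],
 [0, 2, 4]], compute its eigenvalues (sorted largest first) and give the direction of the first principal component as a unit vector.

Step 1 — characteristic polynomial p(λ) = det(λI - Sigma) = λ³ - tr·λ² + c_1·λ - det, where tr = trace, c_1 = sum of the principal 2×2 minors, det = det(Sigma):
  tr = 8 + 6 + 4 = 18,
  c_1 = (8·6 - (0)²) + (8·4 - (0)²) + (6·4 - (2)²) = 48 + 32 + 20 = 100,
  det = 8·(6·4 - (2)²) - (0)·((0)·4 - (2)·(0)) + (0)·((0)·(2) - 6·(0)) = 8·(20) - (0)·(0) + (0)·(0) = 160.
  So p(λ) = λ³ - 18λ² + 100λ - 160.
Step 2 — look for an integer root (rational root theorem: any rational root is an integer divisor of 160). Testing λ = 8:
  p(8) = 512 - 1152 + 800 - 160 = 0  ✓
  Dividing out (λ - 8): p(λ) = (λ - 8)(λ² - 10λ + 20).
Step 3 — remaining eigenvalues from the quadratic λ² - 10λ + 20 = 0:
  Δ = 10² - 4·20 = 100 - 80 = 20,  λ = (10 ± √20)/2 = (10 ± 4.4721)/2 ≈ 7.2361 or 2.7639.
  Sorted: λ_1 = 8,  λ_2 = 7.2361,  λ_3 = 2.7639  (check: sum = 18 = tr ✓).

Step 4 — unit eigenvector for λ_1 = 8: v spans the null space of (Sigma - λ_1 I), whose rows are
  r_1 = (0, 0, 0),  r_2 = (0, -2, 2),  r_3 = (0, 2, -4).
  v is orthogonal to every row, so take v ∝ r_2 × r_3 = ((-2)·(-4) - (2)·(2), (2)·(0) - (0)·(-4), (0)·(2) - (-2)·(0)) = (4, 0, 0).
  Rescale (divide by 4): u = (1, 0, 0).
  ||u|| = √((1)² + (0)² + (0)²) = √(1) = 1,  v_1 = u/||u|| ≈ (1, 0, 0) (||v_1|| = 1).

λ_1 = 8,  λ_2 = 7.2361,  λ_3 = 2.7639;  v_1 ≈ (1, 0, 0)


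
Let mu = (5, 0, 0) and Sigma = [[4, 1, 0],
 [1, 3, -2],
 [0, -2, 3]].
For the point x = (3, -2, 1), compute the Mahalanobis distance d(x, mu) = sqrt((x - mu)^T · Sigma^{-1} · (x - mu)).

Step 1 — centre the observation: (x - mu) = (-2, -2, 1).

Step 2 — invert Sigma (cofactor / det for 3×3, or solve directly):
  Sigma^{-1} = [[0.2941, -0.1765, -0.1176],
 [-0.1765, 0.7059, 0.4706],
 [-0.1176, 0.4706, 0.6471]].

Step 3 — form the quadratic (x - mu)^T · Sigma^{-1} · (x - mu):
  Sigma^{-1} · (x - mu) = (-0.3529, -0.5882, -0.0588).
  (x - mu)^T · [Sigma^{-1} · (x - mu)] = (-2)·(-0.3529) + (-2)·(-0.5882) + (1)·(-0.0588) = 1.8235.

Step 4 — take square root: d = √(1.8235) ≈ 1.3504.

d(x, mu) = √(1.8235) ≈ 1.3504


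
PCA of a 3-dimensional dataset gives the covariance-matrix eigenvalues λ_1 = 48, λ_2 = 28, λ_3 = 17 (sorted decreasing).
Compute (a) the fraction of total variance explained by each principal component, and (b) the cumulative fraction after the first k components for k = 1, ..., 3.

Step 1 — total variance = trace(Sigma) = Σ λ_i = 48 + 28 + 17 = 93.

Step 2 — fraction explained by component i = λ_i / Σ λ:
  PC1: 48/93 = 0.5161
  PC2: 28/93 = 0.3011
  PC3: 17/93 = 0.1828

Step 3 — cumulative fraction after k components = (λ_1 + ... + λ_k) / Σ λ:
  k = 1: 48/93 = 0.5161
  k = 2: (48 + 28)/93 = 76/93 = 0.8172
  k = 3: (48 + 28 + 17)/93 = 93/93 = 1

Summary (fraction, with percent):

explained: PC1 0.5161 (51.61%), PC2 0.3011 (30.11%), PC3 0.1828 (18.28%);  cumulative: 0.5161, 0.8172, 1


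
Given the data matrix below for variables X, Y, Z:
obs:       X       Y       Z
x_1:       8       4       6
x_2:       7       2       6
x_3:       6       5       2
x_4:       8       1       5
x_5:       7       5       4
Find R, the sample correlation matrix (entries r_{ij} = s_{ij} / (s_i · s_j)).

Step 1 — column means:
  mean(X) = (8 + 7 + 6 + 8 + 7) / 5 = 36/5 = 7.2
  mean(Y) = (4 + 2 + 5 + 1 + 5) / 5 = 17/5 = 3.4
  mean(Z) = (6 + 6 + 2 + 5 + 4) / 5 = 23/5 = 4.6

Step 2 — sample variances and covariances s[i,j] = (1/(n-1)) · Σ_k (x_{k,i} - mean_i) · (x_{k,j} - mean_j), with n-1 = 4:
  s[X,X] = ((0.8)·(0.8) + (-0.2)·(-0.2) + (-1.2)·(-1.2) + (0.8)·(0.8) + (-0.2)·(-0.2)) / 4 = 2.8/4 = 0.7
  s[X,Y] = ((0.8)·(0.6) + (-0.2)·(-1.4) + (-1.2)·(1.6) + (0.8)·(-2.4) + (-0.2)·(1.6)) / 4 = -3.4/4 = -0.85
  s[X,Z] = ((0.8)·(1.4) + (-0.2)·(1.4) + (-1.2)·(-2.6) + (0.8)·(0.4) + (-0.2)·(-0.6)) / 4 = 4.4/4 = 1.1
  s[Y,Y] = ((0.6)·(0.6) + (-1.4)·(-1.4) + (1.6)·(1.6) + (-2.4)·(-2.4) + (1.6)·(1.6)) / 4 = 13.2/4 = 3.3
  s[Y,Z] = ((0.6)·(1.4) + (-1.4)·(1.4) + (1.6)·(-2.6) + (-2.4)·(0.4) + (1.6)·(-0.6)) / 4 = -7.2/4 = -1.8
  s[Z,Z] = ((1.4)·(1.4) + (1.4)·(1.4) + (-2.6)·(-2.6) + (0.4)·(0.4) + (-0.6)·(-0.6)) / 4 = 11.2/4 = 2.8
  Sample standard deviations s_i = √(s[i,i]):
  s(X) = √(0.7) = 0.8367
  s(Y) = √(3.3) = 1.8166
  s(Z) = √(2.8) = 1.6733

Step 3 — r_{ij} = s_{ij} / (s_i · s_j):
  r[X,X] = 1 (diagonal).
  r[X,Y] = -0.85 / (0.8367 · 1.8166) = -0.85 / 1.5199 = -0.5593
  r[X,Z] = 1.1 / (0.8367 · 1.6733) = 1.1 / 1.4 = 0.7857
  r[Y,Y] = 1 (diagonal).
  r[Y,Z] = -1.8 / (1.8166 · 1.6733) = -1.8 / 3.0397 = -0.5922
  r[Z,Z] = 1 (diagonal).

R is symmetric with unit diagonal. Assembling:

R = [[1, -0.5593, 0.7857],
 [-0.5593, 1, -0.5922],
 [0.7857, -0.5922, 1]]


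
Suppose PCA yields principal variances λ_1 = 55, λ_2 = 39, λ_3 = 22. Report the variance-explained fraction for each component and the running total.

Step 1 — total variance = trace(Sigma) = Σ λ_i = 55 + 39 + 22 = 116.

Step 2 — fraction explained by component i = λ_i / Σ λ:
  PC1: 55/116 = 0.4741
  PC2: 39/116 = 0.3362
  PC3: 22/116 = 0.1897

Step 3 — cumulative fraction after k components = (λ_1 + ... + λ_k) / Σ λ:
  k = 1: 55/116 = 0.4741
  k = 2: (55 + 39)/116 = 94/116 = 0.8103
  k = 3: (55 + 39 + 22)/116 = 116/116 = 1

Summary (fraction, with percent):

explained: PC1 0.4741 (47.41%), PC2 0.3362 (33.62%), PC3 0.1897 (18.97%);  cumulative: 0.4741, 0.8103, 1


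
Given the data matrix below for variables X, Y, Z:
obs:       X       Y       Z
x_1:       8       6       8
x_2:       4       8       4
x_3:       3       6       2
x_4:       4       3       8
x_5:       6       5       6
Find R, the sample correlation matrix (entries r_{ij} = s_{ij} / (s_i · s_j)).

Step 1 — column means:
  mean(X) = (8 + 4 + 3 + 4 + 6) / 5 = 25/5 = 5
  mean(Y) = (6 + 8 + 6 + 3 + 5) / 5 = 28/5 = 5.6
  mean(Z) = (8 + 4 + 2 + 8 + 6) / 5 = 28/5 = 5.6

Step 2 — sample variances and covariances s[i,j] = (1/(n-1)) · Σ_k (x_{k,i} - mean_i) · (x_{k,j} - mean_j), with n-1 = 4:
  s[X,X] = ((3)·(3) + (-1)·(-1) + (-2)·(-2) + (-1)·(-1) + (1)·(1)) / 4 = 16/4 = 4
  s[X,Y] = ((3)·(0.4) + (-1)·(2.4) + (-2)·(0.4) + (-1)·(-2.6) + (1)·(-0.6)) / 4 = 0/4 = 0
  s[X,Z] = ((3)·(2.4) + (-1)·(-1.6) + (-2)·(-3.6) + (-1)·(2.4) + (1)·(0.4)) / 4 = 14/4 = 3.5
  s[Y,Y] = ((0.4)·(0.4) + (2.4)·(2.4) + (0.4)·(0.4) + (-2.6)·(-2.6) + (-0.6)·(-0.6)) / 4 = 13.2/4 = 3.3
  s[Y,Z] = ((0.4)·(2.4) + (2.4)·(-1.6) + (0.4)·(-3.6) + (-2.6)·(2.4) + (-0.6)·(0.4)) / 4 = -10.8/4 = -2.7
  s[Z,Z] = ((2.4)·(2.4) + (-1.6)·(-1.6) + (-3.6)·(-3.6) + (2.4)·(2.4) + (0.4)·(0.4)) / 4 = 27.2/4 = 6.8
  Sample standard deviations s_i = √(s[i,i]):
  s(X) = √(4) = 2
  s(Y) = √(3.3) = 1.8166
  s(Z) = √(6.8) = 2.6077

Step 3 — r_{ij} = s_{ij} / (s_i · s_j):
  r[X,X] = 1 (diagonal).
  r[X,Y] = 0 / (2 · 1.8166) = 0 / 3.6332 = 0
  r[X,Z] = 3.5 / (2 · 2.6077) = 3.5 / 5.2154 = 0.6711
  r[Y,Y] = 1 (diagonal).
  r[Y,Z] = -2.7 / (1.8166 · 2.6077) = -2.7 / 4.7371 = -0.57
  r[Z,Z] = 1 (diagonal).

R is symmetric with unit diagonal. Assembling:

R = [[1, 0, 0.6711],
 [0, 1, -0.57],
 [0.6711, -0.57, 1]]


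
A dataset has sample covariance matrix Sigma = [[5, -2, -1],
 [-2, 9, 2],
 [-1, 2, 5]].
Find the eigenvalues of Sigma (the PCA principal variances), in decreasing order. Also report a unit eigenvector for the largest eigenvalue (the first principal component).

Step 1 — characteristic polynomial p(λ) = det(λI - Sigma) = λ³ - tr·λ² + c_1·λ - det, where tr = trace, c_1 = sum of the principal 2×2 minors, det = det(Sigma):
  tr = 5 + 9 + 5 = 19,
  c_1 = (5·9 - (-2)²) + (5·5 - (-1)²) + (9·5 - (2)²) = 41 + 24 + 41 = 106,
  det = 5·(9·5 - (2)²) - (-2)·((-2)·5 - (2)·(-1)) + (-1)·((-2)·(2) - 9·(-1)) = 5·(41) - (-2)·(-8) + (-1)·(5) = 184.
  So p(λ) = λ³ - 19λ² + 106λ - 184.
Step 2 — look for an integer root (rational root theorem: any rational root is an integer divisor of 184). Testing λ = 4:
  p(4) = 64 - 304 + 424 - 184 = 0  ✓
  Dividing out (λ - 4): p(λ) = (λ - 4)(λ² - 15λ + 46).
Step 3 — remaining eigenvalues from the quadratic λ² - 15λ + 46 = 0:
  Δ = 15² - 4·46 = 225 - 184 = 41,  λ = (15 ± √41)/2 = (15 ± 6.4031)/2 ≈ 10.7016 or 4.2984.
  Sorted: λ_1 = 10.7016,  λ_2 = 4.2984,  λ_3 = 4  (check: sum = 19 = tr ✓).

Step 4 — unit eigenvector for λ_1 ≈ 10.7016: v spans the null space of (Sigma - λ_1 I), whose rows are
  r_1 = (-5.7016, -2, -1),  r_2 = (-2, -1.7016, 2),  r_3 = (-1, 2, -5.7016).
  v is orthogonal to every row, so take v ∝ r_1 × r_2 = ((-2)·(2) - (-1)·(-1.7016), (-1)·(-2) - (-5.7016)·(2), (-5.7016)·(-1.7016) - (-2)·(-2)) ≈ (-5.7016, 13.4031, 5.7016).
  Rescale (multiply by -1 so the first nonzero entry is positive): u = (5.7016, -13.4031, -5.7016).
  ||u|| = √((5.7016)² + (-13.4031)² + (-5.7016)²) = √(244.6594) ≈ 15.6416,  v_1 = u/||u|| ≈ (0.3645, -0.8569, -0.3645) (||v_1|| = 1).

λ_1 = 10.7016,  λ_2 = 4.2984,  λ_3 = 4;  v_1 ≈ (0.3645, -0.8569, -0.3645)


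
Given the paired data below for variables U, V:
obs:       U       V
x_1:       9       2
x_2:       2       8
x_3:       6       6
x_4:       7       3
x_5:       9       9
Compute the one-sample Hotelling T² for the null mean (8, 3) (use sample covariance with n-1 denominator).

Step 1 — sample mean vector:
  mean(U) = (9 + 2 + 6 + 7 + 9) / 5 = 33/5 = 6.6
  mean(V) = (2 + 8 + 6 + 3 + 9) / 5 = 28/5 = 5.6
  x̄ = (6.6, 5.6),  deviation x̄ - mu_0 = (6.6, 5.6) - (8, 3) = (-1.4, 2.6).

Step 2 — sample covariance matrix, S[i,j] = (1/(n-1)) · Σ_k (x_{k,i} - mean_i) · (x_{k,j} - mean_j), divisor n-1 = 4:
  S[U,U] = ((2.4)·(2.4) + (-4.6)·(-4.6) + (-0.6)·(-0.6) + (0.4)·(0.4) + (2.4)·(2.4)) / 4 = 33.2/4 = 8.3
  S[U,V] = ((2.4)·(-3.6) + (-4.6)·(2.4) + (-0.6)·(0.4) + (0.4)·(-2.6) + (2.4)·(3.4)) / 4 = -12.8/4 = -3.2
  S[V,V] = ((-3.6)·(-3.6) + (2.4)·(2.4) + (0.4)·(0.4) + (-2.6)·(-2.6) + (3.4)·(3.4)) / 4 = 37.2/4 = 9.3
  S = [[8.3, -3.2],
 [-3.2, 9.3]].

Step 3 — invert S. det(S) = 8.3·9.3 - (-3.2)² = 66.95.
  S^{-1} = (1/det) · [[d, -b], [-b, a]] = [[0.1389, 0.0478],
 [0.0478, 0.124]].

Step 4 — quadratic form (x̄ - mu_0)^T · S^{-1} · (x̄ - mu_0):
  S^{-1} · (x̄ - mu_0) = (-0.0702, 0.2554),
  (x̄ - mu_0)^T · [...] = (-1.4)·(-0.0702) + (2.6)·(0.2554) = 0.7624.

Step 5 — scale by n: T² = 5 · 0.7624 = 3.8118.

T² ≈ 3.8118


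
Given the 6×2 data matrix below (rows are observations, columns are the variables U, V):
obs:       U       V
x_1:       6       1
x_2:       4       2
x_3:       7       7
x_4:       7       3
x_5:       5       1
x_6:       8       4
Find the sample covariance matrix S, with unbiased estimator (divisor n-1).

Step 1 — column means:
  mean(U) = (6 + 4 + 7 + 7 + 5 + 8) / 6 = 37/6 = 6.1667
  mean(V) = (1 + 2 + 7 + 3 + 1 + 4) / 6 = 18/6 = 3

Step 2 — sample covariance S[i,j] = (1/(n-1)) · Σ_k (x_{k,i} - mean_i) · (x_{k,j} - mean_j), with n-1 = 5.
  S[U,U] = ((-0.1667)·(-0.1667) + (-2.1667)·(-2.1667) + (0.8333)·(0.8333) + (0.8333)·(0.8333) + (-1.1667)·(-1.1667) + (1.8333)·(1.8333)) / 5 = 10.8333/5 = 2.1667
  S[U,V] = ((-0.1667)·(-2) + (-2.1667)·(-1) + (0.8333)·(4) + (0.8333)·(0) + (-1.1667)·(-2) + (1.8333)·(1)) / 5 = 10/5 = 2
  S[V,V] = ((-2)·(-2) + (-1)·(-1) + (4)·(4) + (0)·(0) + (-2)·(-2) + (1)·(1)) / 5 = 26/5 = 5.2

S is symmetric (S[j,i] = S[i,j]). Assembling:

S = [[2.1667, 2],
 [2, 5.2]]


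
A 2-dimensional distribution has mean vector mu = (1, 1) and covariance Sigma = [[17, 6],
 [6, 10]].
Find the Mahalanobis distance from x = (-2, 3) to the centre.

Step 1 — centre the observation: (x - mu) = (-3, 2).

Step 2 — invert Sigma. det(Sigma) = 17·10 - (6)² = 134.
  Sigma^{-1} = (1/det) · [[d, -b], [-b, a]] = [[0.0746, -0.0448],
 [-0.0448, 0.1269]].

Step 3 — form the quadratic (x - mu)^T · Sigma^{-1} · (x - mu):
  Sigma^{-1} · (x - mu) = (-0.3134, 0.3881).
  (x - mu)^T · [Sigma^{-1} · (x - mu)] = (-3)·(-0.3134) + (2)·(0.3881) = 1.7164.

Step 4 — take square root: d = √(1.7164) ≈ 1.3101.

d(x, mu) = √(1.7164) ≈ 1.3101


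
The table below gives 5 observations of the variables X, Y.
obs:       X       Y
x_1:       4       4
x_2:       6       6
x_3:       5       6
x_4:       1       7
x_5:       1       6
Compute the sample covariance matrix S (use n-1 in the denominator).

Step 1 — column means:
  mean(X) = (4 + 6 + 5 + 1 + 1) / 5 = 17/5 = 3.4
  mean(Y) = (4 + 6 + 6 + 7 + 6) / 5 = 29/5 = 5.8

Step 2 — sample covariance S[i,j] = (1/(n-1)) · Σ_k (x_{k,i} - mean_i) · (x_{k,j} - mean_j), with n-1 = 4.
  S[X,X] = ((0.6)·(0.6) + (2.6)·(2.6) + (1.6)·(1.6) + (-2.4)·(-2.4) + (-2.4)·(-2.4)) / 4 = 21.2/4 = 5.3
  S[X,Y] = ((0.6)·(-1.8) + (2.6)·(0.2) + (1.6)·(0.2) + (-2.4)·(1.2) + (-2.4)·(0.2)) / 4 = -3.6/4 = -0.9
  S[Y,Y] = ((-1.8)·(-1.8) + (0.2)·(0.2) + (0.2)·(0.2) + (1.2)·(1.2) + (0.2)·(0.2)) / 4 = 4.8/4 = 1.2

S is symmetric (S[j,i] = S[i,j]). Assembling:

S = [[5.3, -0.9],
 [-0.9, 1.2]]


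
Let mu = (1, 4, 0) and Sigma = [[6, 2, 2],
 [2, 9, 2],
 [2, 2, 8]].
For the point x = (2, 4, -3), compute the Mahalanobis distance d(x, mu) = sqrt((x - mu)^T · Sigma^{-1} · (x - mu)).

Step 1 — centre the observation: (x - mu) = (1, 0, -3).

Step 2 — invert Sigma (cofactor / det for 3×3, or solve directly):
  Sigma^{-1} = [[0.191, -0.0337, -0.0393],
 [-0.0337, 0.1236, -0.0225],
 [-0.0393, -0.0225, 0.1404]].

Step 3 — form the quadratic (x - mu)^T · Sigma^{-1} · (x - mu):
  Sigma^{-1} · (x - mu) = (0.309, 0.0337, -0.4607).
  (x - mu)^T · [Sigma^{-1} · (x - mu)] = (1)·(0.309) + (0)·(0.0337) + (-3)·(-0.4607) = 1.691.

Step 4 — take square root: d = √(1.691) ≈ 1.3004.

d(x, mu) = √(1.691) ≈ 1.3004


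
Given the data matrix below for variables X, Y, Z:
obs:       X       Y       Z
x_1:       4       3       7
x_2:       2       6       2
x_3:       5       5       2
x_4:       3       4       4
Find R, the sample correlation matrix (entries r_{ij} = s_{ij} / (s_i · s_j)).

Step 1 — column means:
  mean(X) = (4 + 2 + 5 + 3) / 4 = 14/4 = 3.5
  mean(Y) = (3 + 6 + 5 + 4) / 4 = 18/4 = 4.5
  mean(Z) = (7 + 2 + 2 + 4) / 4 = 15/4 = 3.75

Step 2 — sample variances and covariances s[i,j] = (1/(n-1)) · Σ_k (x_{k,i} - mean_i) · (x_{k,j} - mean_j), with n-1 = 3:
  s[X,X] = ((0.5)·(0.5) + (-1.5)·(-1.5) + (1.5)·(1.5) + (-0.5)·(-0.5)) / 3 = 5/3 = 1.6667
  s[X,Y] = ((0.5)·(-1.5) + (-1.5)·(1.5) + (1.5)·(0.5) + (-0.5)·(-0.5)) / 3 = -2/3 = -0.6667
  s[X,Z] = ((0.5)·(3.25) + (-1.5)·(-1.75) + (1.5)·(-1.75) + (-0.5)·(0.25)) / 3 = 1.5/3 = 0.5
  s[Y,Y] = ((-1.5)·(-1.5) + (1.5)·(1.5) + (0.5)·(0.5) + (-0.5)·(-0.5)) / 3 = 5/3 = 1.6667
  s[Y,Z] = ((-1.5)·(3.25) + (1.5)·(-1.75) + (0.5)·(-1.75) + (-0.5)·(0.25)) / 3 = -8.5/3 = -2.8333
  s[Z,Z] = ((3.25)·(3.25) + (-1.75)·(-1.75) + (-1.75)·(-1.75) + (0.25)·(0.25)) / 3 = 16.75/3 = 5.5833
  Sample standard deviations s_i = √(s[i,i]):
  s(X) = √(1.6667) = 1.291
  s(Y) = √(1.6667) = 1.291
  s(Z) = √(5.5833) = 2.3629

Step 3 — r_{ij} = s_{ij} / (s_i · s_j):
  r[X,X] = 1 (diagonal).
  r[X,Y] = -0.6667 / (1.291 · 1.291) = -0.6667 / 1.6667 = -0.4
  r[X,Z] = 0.5 / (1.291 · 2.3629) = 0.5 / 3.0505 = 0.1639
  r[Y,Y] = 1 (diagonal).
  r[Y,Z] = -2.8333 / (1.291 · 2.3629) = -2.8333 / 3.0505 = -0.9288
  r[Z,Z] = 1 (diagonal).

R is symmetric with unit diagonal. Assembling:

R = [[1, -0.4, 0.1639],
 [-0.4, 1, -0.9288],
 [0.1639, -0.9288, 1]]


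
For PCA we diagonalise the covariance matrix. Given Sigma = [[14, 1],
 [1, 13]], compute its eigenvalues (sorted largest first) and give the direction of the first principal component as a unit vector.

Step 1 — characteristic polynomial of 2×2 Sigma:
  det(Sigma - λI) = λ² - trace · λ + det = 0.
  trace = 14 + 13 = 27, det = 14·13 - (1)² = 181.
Step 2 — discriminant:
  Δ = trace² - 4·det = 729 - 724 = 5.
Step 3 — eigenvalues:
  λ = (trace ± √Δ)/2 = (27 ± 2.2361)/2,
  λ_1 = 14.618,  λ_2 = 12.382.

Step 4 — unit eigenvector for λ_1: solve (Sigma - λ_1 I)v = 0. First row:
  (14 - 14.618)·v_x + (1)·v_y = 0, i.e. (-0.618)·v_x + (1)·v_y = 0,
  so v ∝ (b, λ_1 - a) = (1, 0.618) = u.
  ||u|| = √((1)² + (0.618)²) = √(1.382) ≈ 1.1756,
  v_1 = u/||u|| ≈ (0.8507, 0.5257) (||v_1|| = 1).

λ_1 = 14.618,  λ_2 = 12.382;  v_1 ≈ (0.8507, 0.5257)


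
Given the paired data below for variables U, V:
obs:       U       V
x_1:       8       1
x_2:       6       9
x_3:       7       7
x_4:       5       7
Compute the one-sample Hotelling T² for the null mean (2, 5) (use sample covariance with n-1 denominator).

Step 1 — sample mean vector:
  mean(U) = (8 + 6 + 7 + 5) / 4 = 26/4 = 6.5
  mean(V) = (1 + 9 + 7 + 7) / 4 = 24/4 = 6
  x̄ = (6.5, 6),  deviation x̄ - mu_0 = (6.5, 6) - (2, 5) = (4.5, 1).

Step 2 — sample covariance matrix, S[i,j] = (1/(n-1)) · Σ_k (x_{k,i} - mean_i) · (x_{k,j} - mean_j), divisor n-1 = 3:
  S[U,U] = ((1.5)·(1.5) + (-0.5)·(-0.5) + (0.5)·(0.5) + (-1.5)·(-1.5)) / 3 = 5/3 = 1.6667
  S[U,V] = ((1.5)·(-5) + (-0.5)·(3) + (0.5)·(1) + (-1.5)·(1)) / 3 = -10/3 = -3.3333
  S[V,V] = ((-5)·(-5) + (3)·(3) + (1)·(1) + (1)·(1)) / 3 = 36/3 = 12
  S = [[1.6667, -3.3333],
 [-3.3333, 12]].

Step 3 — invert S. det(S) = 1.6667·12 - (-3.3333)² = 8.8889.
  S^{-1} = (1/det) · [[d, -b], [-b, a]] = [[1.35, 0.375],
 [0.375, 0.1875]].

Step 4 — quadratic form (x̄ - mu_0)^T · S^{-1} · (x̄ - mu_0):
  S^{-1} · (x̄ - mu_0) = (6.45, 1.875),
  (x̄ - mu_0)^T · [...] = (4.5)·(6.45) + (1)·(1.875) = 30.9.

Step 5 — scale by n: T² = 4 · 30.9 = 123.6.

T² ≈ 123.6


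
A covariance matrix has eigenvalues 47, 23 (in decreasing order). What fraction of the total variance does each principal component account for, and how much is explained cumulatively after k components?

Step 1 — total variance = trace(Sigma) = Σ λ_i = 47 + 23 = 70.

Step 2 — fraction explained by component i = λ_i / Σ λ:
  PC1: 47/70 = 0.6714
  PC2: 23/70 = 0.3286

Step 3 — cumulative fraction after k components = (λ_1 + ... + λ_k) / Σ λ:
  k = 1: 47/70 = 0.6714
  k = 2: (47 + 23)/70 = 70/70 = 1

Summary (fraction, with percent):

explained: PC1 0.6714 (67.14%), PC2 0.3286 (32.86%);  cumulative: 0.6714, 1


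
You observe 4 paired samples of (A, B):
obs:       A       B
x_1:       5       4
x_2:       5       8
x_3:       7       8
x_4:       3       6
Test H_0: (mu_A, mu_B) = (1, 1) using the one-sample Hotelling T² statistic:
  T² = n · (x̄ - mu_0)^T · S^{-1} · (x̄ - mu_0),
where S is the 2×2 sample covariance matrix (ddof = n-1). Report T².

Step 1 — sample mean vector:
  mean(A) = (5 + 5 + 7 + 3) / 4 = 20/4 = 5
  mean(B) = (4 + 8 + 8 + 6) / 4 = 26/4 = 6.5
  x̄ = (5, 6.5),  deviation x̄ - mu_0 = (5, 6.5) - (1, 1) = (4, 5.5).

Step 2 — sample covariance matrix, S[i,j] = (1/(n-1)) · Σ_k (x_{k,i} - mean_i) · (x_{k,j} - mean_j), divisor n-1 = 3:
  S[A,A] = ((0)·(0) + (0)·(0) + (2)·(2) + (-2)·(-2)) / 3 = 8/3 = 2.6667
  S[A,B] = ((0)·(-2.5) + (0)·(1.5) + (2)·(1.5) + (-2)·(-0.5)) / 3 = 4/3 = 1.3333
  S[B,B] = ((-2.5)·(-2.5) + (1.5)·(1.5) + (1.5)·(1.5) + (-0.5)·(-0.5)) / 3 = 11/3 = 3.6667
  S = [[2.6667, 1.3333],
 [1.3333, 3.6667]].

Step 3 — invert S. det(S) = 2.6667·3.6667 - (1.3333)² = 8.
  S^{-1} = (1/det) · [[d, -b], [-b, a]] = [[0.4583, -0.1667],
 [-0.1667, 0.3333]].

Step 4 — quadratic form (x̄ - mu_0)^T · S^{-1} · (x̄ - mu_0):
  S^{-1} · (x̄ - mu_0) = (0.9167, 1.1667),
  (x̄ - mu_0)^T · [...] = (4)·(0.9167) + (5.5)·(1.1667) = 10.0833.

Step 5 — scale by n: T² = 4 · 10.0833 = 40.3333.

T² ≈ 40.3333


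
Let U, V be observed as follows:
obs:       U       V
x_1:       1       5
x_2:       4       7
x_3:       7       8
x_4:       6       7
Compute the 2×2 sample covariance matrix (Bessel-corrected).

Step 1 — column means:
  mean(U) = (1 + 4 + 7 + 6) / 4 = 18/4 = 4.5
  mean(V) = (5 + 7 + 8 + 7) / 4 = 27/4 = 6.75

Step 2 — sample covariance S[i,j] = (1/(n-1)) · Σ_k (x_{k,i} - mean_i) · (x_{k,j} - mean_j), with n-1 = 3.
  S[U,U] = ((-3.5)·(-3.5) + (-0.5)·(-0.5) + (2.5)·(2.5) + (1.5)·(1.5)) / 3 = 21/3 = 7
  S[U,V] = ((-3.5)·(-1.75) + (-0.5)·(0.25) + (2.5)·(1.25) + (1.5)·(0.25)) / 3 = 9.5/3 = 3.1667
  S[V,V] = ((-1.75)·(-1.75) + (0.25)·(0.25) + (1.25)·(1.25) + (0.25)·(0.25)) / 3 = 4.75/3 = 1.5833

S is symmetric (S[j,i] = S[i,j]). Assembling:

S = [[7, 3.1667],
 [3.1667, 1.5833]]


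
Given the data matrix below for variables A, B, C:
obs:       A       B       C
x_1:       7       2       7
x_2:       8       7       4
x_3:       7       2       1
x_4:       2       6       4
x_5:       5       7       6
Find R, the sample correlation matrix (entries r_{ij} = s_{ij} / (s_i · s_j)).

Step 1 — column means:
  mean(A) = (7 + 8 + 7 + 2 + 5) / 5 = 29/5 = 5.8
  mean(B) = (2 + 7 + 2 + 6 + 7) / 5 = 24/5 = 4.8
  mean(C) = (7 + 4 + 1 + 4 + 6) / 5 = 22/5 = 4.4

Step 2 — sample variances and covariances s[i,j] = (1/(n-1)) · Σ_k (x_{k,i} - mean_i) · (x_{k,j} - mean_j), with n-1 = 4:
  s[A,A] = ((1.2)·(1.2) + (2.2)·(2.2) + (1.2)·(1.2) + (-3.8)·(-3.8) + (-0.8)·(-0.8)) / 4 = 22.8/4 = 5.7
  s[A,B] = ((1.2)·(-2.8) + (2.2)·(2.2) + (1.2)·(-2.8) + (-3.8)·(1.2) + (-0.8)·(2.2)) / 4 = -8.2/4 = -2.05
  s[A,C] = ((1.2)·(2.6) + (2.2)·(-0.4) + (1.2)·(-3.4) + (-3.8)·(-0.4) + (-0.8)·(1.6)) / 4 = -1.6/4 = -0.4
  s[B,B] = ((-2.8)·(-2.8) + (2.2)·(2.2) + (-2.8)·(-2.8) + (1.2)·(1.2) + (2.2)·(2.2)) / 4 = 26.8/4 = 6.7
  s[B,C] = ((-2.8)·(2.6) + (2.2)·(-0.4) + (-2.8)·(-3.4) + (1.2)·(-0.4) + (2.2)·(1.6)) / 4 = 4.4/4 = 1.1
  s[C,C] = ((2.6)·(2.6) + (-0.4)·(-0.4) + (-3.4)·(-3.4) + (-0.4)·(-0.4) + (1.6)·(1.6)) / 4 = 21.2/4 = 5.3
  Sample standard deviations s_i = √(s[i,i]):
  s(A) = √(5.7) = 2.3875
  s(B) = √(6.7) = 2.5884
  s(C) = √(5.3) = 2.3022

Step 3 — r_{ij} = s_{ij} / (s_i · s_j):
  r[A,A] = 1 (diagonal).
  r[A,B] = -2.05 / (2.3875 · 2.5884) = -2.05 / 6.1798 = -0.3317
  r[A,C] = -0.4 / (2.3875 · 2.3022) = -0.4 / 5.4964 = -0.0728
  r[B,B] = 1 (diagonal).
  r[B,C] = 1.1 / (2.5884 · 2.3022) = 1.1 / 5.959 = 0.1846
  r[C,C] = 1 (diagonal).

R is symmetric with unit diagonal. Assembling:

R = [[1, -0.3317, -0.0728],
 [-0.3317, 1, 0.1846],
 [-0.0728, 0.1846, 1]]


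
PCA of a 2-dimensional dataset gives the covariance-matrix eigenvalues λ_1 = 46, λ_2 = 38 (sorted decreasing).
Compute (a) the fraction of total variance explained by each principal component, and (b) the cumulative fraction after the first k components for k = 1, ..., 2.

Step 1 — total variance = trace(Sigma) = Σ λ_i = 46 + 38 = 84.

Step 2 — fraction explained by component i = λ_i / Σ λ:
  PC1: 46/84 = 0.5476
  PC2: 38/84 = 0.4524

Step 3 — cumulative fraction after k components = (λ_1 + ... + λ_k) / Σ λ:
  k = 1: 46/84 = 0.5476
  k = 2: (46 + 38)/84 = 84/84 = 1

Summary (fraction, with percent):

explained: PC1 0.5476 (54.76%), PC2 0.4524 (45.24%);  cumulative: 0.5476, 1


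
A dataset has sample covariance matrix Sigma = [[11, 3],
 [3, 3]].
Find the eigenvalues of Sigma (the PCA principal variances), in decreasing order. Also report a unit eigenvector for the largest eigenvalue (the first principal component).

Step 1 — characteristic polynomial of 2×2 Sigma:
  det(Sigma - λI) = λ² - trace · λ + det = 0.
  trace = 11 + 3 = 14, det = 11·3 - (3)² = 24.
Step 2 — discriminant:
  Δ = trace² - 4·det = 196 - 96 = 100.
Step 3 — eigenvalues:
  λ = (trace ± √Δ)/2 = (14 ± 10)/2,
  λ_1 = 12,  λ_2 = 2.

Step 4 — unit eigenvector for λ_1: solve (Sigma - λ_1 I)v = 0. First row:
  (11 - 12)·v_x + (3)·v_y = 0, i.e. (-1)·v_x + (3)·v_y = 0,
  so v ∝ (b, λ_1 - a) = (3, 1) = u.
  ||u|| = √((3)² + (1)²) = √(10) ≈ 3.1623,
  v_1 = u/||u|| ≈ (0.9487, 0.3162) (||v_1|| = 1).

λ_1 = 12,  λ_2 = 2;  v_1 ≈ (0.9487, 0.3162)


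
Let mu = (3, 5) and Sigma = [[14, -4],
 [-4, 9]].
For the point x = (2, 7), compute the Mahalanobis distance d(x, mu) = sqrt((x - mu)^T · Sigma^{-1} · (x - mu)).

Step 1 — centre the observation: (x - mu) = (-1, 2).

Step 2 — invert Sigma. det(Sigma) = 14·9 - (-4)² = 110.
  Sigma^{-1} = (1/det) · [[d, -b], [-b, a]] = [[0.0818, 0.0364],
 [0.0364, 0.1273]].

Step 3 — form the quadratic (x - mu)^T · Sigma^{-1} · (x - mu):
  Sigma^{-1} · (x - mu) = (-0.0091, 0.2182).
  (x - mu)^T · [Sigma^{-1} · (x - mu)] = (-1)·(-0.0091) + (2)·(0.2182) = 0.4455.

Step 4 — take square root: d = √(0.4455) ≈ 0.6674.

d(x, mu) = √(0.4455) ≈ 0.6674


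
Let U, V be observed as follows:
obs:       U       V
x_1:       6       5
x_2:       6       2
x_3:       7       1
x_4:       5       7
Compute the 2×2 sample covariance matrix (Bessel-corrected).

Step 1 — column means:
  mean(U) = (6 + 6 + 7 + 5) / 4 = 24/4 = 6
  mean(V) = (5 + 2 + 1 + 7) / 4 = 15/4 = 3.75

Step 2 — sample covariance S[i,j] = (1/(n-1)) · Σ_k (x_{k,i} - mean_i) · (x_{k,j} - mean_j), with n-1 = 3.
  S[U,U] = ((0)·(0) + (0)·(0) + (1)·(1) + (-1)·(-1)) / 3 = 2/3 = 0.6667
  S[U,V] = ((0)·(1.25) + (0)·(-1.75) + (1)·(-2.75) + (-1)·(3.25)) / 3 = -6/3 = -2
  S[V,V] = ((1.25)·(1.25) + (-1.75)·(-1.75) + (-2.75)·(-2.75) + (3.25)·(3.25)) / 3 = 22.75/3 = 7.5833

S is symmetric (S[j,i] = S[i,j]). Assembling:

S = [[0.6667, -2],
 [-2, 7.5833]]


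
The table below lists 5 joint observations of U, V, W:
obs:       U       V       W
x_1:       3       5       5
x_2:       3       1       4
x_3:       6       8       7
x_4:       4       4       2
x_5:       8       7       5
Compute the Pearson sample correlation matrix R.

Step 1 — column means:
  mean(U) = (3 + 3 + 6 + 4 + 8) / 5 = 24/5 = 4.8
  mean(V) = (5 + 1 + 8 + 4 + 7) / 5 = 25/5 = 5
  mean(W) = (5 + 4 + 7 + 2 + 5) / 5 = 23/5 = 4.6

Step 2 — sample variances and covariances s[i,j] = (1/(n-1)) · Σ_k (x_{k,i} - mean_i) · (x_{k,j} - mean_j), with n-1 = 4:
  s[U,U] = ((-1.8)·(-1.8) + (-1.8)·(-1.8) + (1.2)·(1.2) + (-0.8)·(-0.8) + (3.2)·(3.2)) / 4 = 18.8/4 = 4.7
  s[U,V] = ((-1.8)·(0) + (-1.8)·(-4) + (1.2)·(3) + (-0.8)·(-1) + (3.2)·(2)) / 4 = 18/4 = 4.5
  s[U,W] = ((-1.8)·(0.4) + (-1.8)·(-0.6) + (1.2)·(2.4) + (-0.8)·(-2.6) + (3.2)·(0.4)) / 4 = 6.6/4 = 1.65
  s[V,V] = ((0)·(0) + (-4)·(-4) + (3)·(3) + (-1)·(-1) + (2)·(2)) / 4 = 30/4 = 7.5
  s[V,W] = ((0)·(0.4) + (-4)·(-0.6) + (3)·(2.4) + (-1)·(-2.6) + (2)·(0.4)) / 4 = 13/4 = 3.25
  s[W,W] = ((0.4)·(0.4) + (-0.6)·(-0.6) + (2.4)·(2.4) + (-2.6)·(-2.6) + (0.4)·(0.4)) / 4 = 13.2/4 = 3.3
  Sample standard deviations s_i = √(s[i,i]):
  s(U) = √(4.7) = 2.1679
  s(V) = √(7.5) = 2.7386
  s(W) = √(3.3) = 1.8166

Step 3 — r_{ij} = s_{ij} / (s_i · s_j):
  r[U,U] = 1 (diagonal).
  r[U,V] = 4.5 / (2.1679 · 2.7386) = 4.5 / 5.9372 = 0.7579
  r[U,W] = 1.65 / (2.1679 · 1.8166) = 1.65 / 3.9383 = 0.419
  r[V,V] = 1 (diagonal).
  r[V,W] = 3.25 / (2.7386 · 1.8166) = 3.25 / 4.9749 = 0.6533
  r[W,W] = 1 (diagonal).

R is symmetric with unit diagonal. Assembling:

R = [[1, 0.7579, 0.419],
 [0.7579, 1, 0.6533],
 [0.419, 0.6533, 1]]


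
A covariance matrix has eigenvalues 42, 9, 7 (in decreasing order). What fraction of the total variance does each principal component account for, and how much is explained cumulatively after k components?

Step 1 — total variance = trace(Sigma) = Σ λ_i = 42 + 9 + 7 = 58.

Step 2 — fraction explained by component i = λ_i / Σ λ:
  PC1: 42/58 = 0.7241
  PC2: 9/58 = 0.1552
  PC3: 7/58 = 0.1207

Step 3 — cumulative fraction after k components = (λ_1 + ... + λ_k) / Σ λ:
  k = 1: 42/58 = 0.7241
  k = 2: (42 + 9)/58 = 51/58 = 0.8793
  k = 3: (42 + 9 + 7)/58 = 58/58 = 1

Summary (fraction, with percent):

explained: PC1 0.7241 (72.41%), PC2 0.1552 (15.52%), PC3 0.1207 (12.07%);  cumulative: 0.7241, 0.8793, 1


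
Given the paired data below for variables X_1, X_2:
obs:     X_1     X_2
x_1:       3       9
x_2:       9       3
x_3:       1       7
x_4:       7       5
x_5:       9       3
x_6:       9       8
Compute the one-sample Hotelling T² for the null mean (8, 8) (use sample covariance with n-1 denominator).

Step 1 — sample mean vector:
  mean(X_1) = (3 + 9 + 1 + 7 + 9 + 9) / 6 = 38/6 = 6.3333
  mean(X_2) = (9 + 3 + 7 + 5 + 3 + 8) / 6 = 35/6 = 5.8333
  x̄ = (6.3333, 5.8333),  deviation x̄ - mu_0 = (6.3333, 5.8333) - (8, 8) = (-1.6667, -2.1667).

Step 2 — sample covariance matrix, S[i,j] = (1/(n-1)) · Σ_k (x_{k,i} - mean_i) · (x_{k,j} - mean_j), divisor n-1 = 5:
  S[X_1,X_1] = ((-3.3333)·(-3.3333) + (2.6667)·(2.6667) + (-5.3333)·(-5.3333) + (0.6667)·(0.6667) + (2.6667)·(2.6667) + (2.6667)·(2.6667)) / 5 = 61.3333/5 = 12.2667
  S[X_1,X_2] = ((-3.3333)·(3.1667) + (2.6667)·(-2.8333) + (-5.3333)·(1.1667) + (0.6667)·(-0.8333) + (2.6667)·(-2.8333) + (2.6667)·(2.1667)) / 5 = -26.6667/5 = -5.3333
  S[X_2,X_2] = ((3.1667)·(3.1667) + (-2.8333)·(-2.8333) + (1.1667)·(1.1667) + (-0.8333)·(-0.8333) + (-2.8333)·(-2.8333) + (2.1667)·(2.1667)) / 5 = 32.8333/5 = 6.5667
  S = [[12.2667, -5.3333],
 [-5.3333, 6.5667]].

Step 3 — invert S. det(S) = 12.2667·6.5667 - (-5.3333)² = 52.1067.
  S^{-1} = (1/det) · [[d, -b], [-b, a]] = [[0.126, 0.1024],
 [0.1024, 0.2354]].

Step 4 — quadratic form (x̄ - mu_0)^T · S^{-1} · (x̄ - mu_0):
  S^{-1} · (x̄ - mu_0) = (-0.4318, -0.6807),
  (x̄ - mu_0)^T · [...] = (-1.6667)·(-0.4318) + (-2.1667)·(-0.6807) = 2.1944.

Step 5 — scale by n: T² = 6 · 2.1944 = 13.1666.

T² ≈ 13.1666


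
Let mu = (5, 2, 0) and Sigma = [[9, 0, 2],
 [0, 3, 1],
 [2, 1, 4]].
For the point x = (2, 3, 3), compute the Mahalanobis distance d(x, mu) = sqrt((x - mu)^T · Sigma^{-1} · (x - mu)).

Step 1 — centre the observation: (x - mu) = (-3, 1, 3).

Step 2 — invert Sigma (cofactor / det for 3×3, or solve directly):
  Sigma^{-1} = [[0.1264, 0.023, -0.069],
 [0.023, 0.3678, -0.1034],
 [-0.069, -0.1034, 0.3103]].

Step 3 — form the quadratic (x - mu)^T · Sigma^{-1} · (x - mu):
  Sigma^{-1} · (x - mu) = (-0.5632, -0.0115, 1.0345).
  (x - mu)^T · [Sigma^{-1} · (x - mu)] = (-3)·(-0.5632) + (1)·(-0.0115) + (3)·(1.0345) = 4.7816.

Step 4 — take square root: d = √(4.7816) ≈ 2.1867.

d(x, mu) = √(4.7816) ≈ 2.1867


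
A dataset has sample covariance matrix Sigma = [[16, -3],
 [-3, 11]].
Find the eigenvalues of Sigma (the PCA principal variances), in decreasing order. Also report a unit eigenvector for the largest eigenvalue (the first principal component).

Step 1 — characteristic polynomial of 2×2 Sigma:
  det(Sigma - λI) = λ² - trace · λ + det = 0.
  trace = 16 + 11 = 27, det = 16·11 - (-3)² = 167.
Step 2 — discriminant:
  Δ = trace² - 4·det = 729 - 668 = 61.
Step 3 — eigenvalues:
  λ = (trace ± √Δ)/2 = (27 ± 7.8102)/2,
  λ_1 = 17.4051,  λ_2 = 9.5949.

Step 4 — unit eigenvector for λ_1: solve (Sigma - λ_1 I)v = 0. First row:
  (16 - 17.4051)·v_x + (-3)·v_y = 0, i.e. (-1.4051)·v_x + (-3)·v_y = 0,
  so v ∝ (b, λ_1 - a) = (-3, 1.4051); multiply by -1 so the first entry is positive: u = (3, -1.4051).
  ||u|| = √((3)² + (-1.4051)²) = √(10.9744) ≈ 3.3128,
  v_1 = u/||u|| ≈ (0.9056, -0.4242) (||v_1|| = 1).

λ_1 = 17.4051,  λ_2 = 9.5949;  v_1 ≈ (0.9056, -0.4242)


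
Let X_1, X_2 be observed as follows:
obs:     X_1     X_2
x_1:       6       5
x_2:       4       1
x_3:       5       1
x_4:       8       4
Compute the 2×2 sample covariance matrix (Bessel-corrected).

Step 1 — column means:
  mean(X_1) = (6 + 4 + 5 + 8) / 4 = 23/4 = 5.75
  mean(X_2) = (5 + 1 + 1 + 4) / 4 = 11/4 = 2.75

Step 2 — sample covariance S[i,j] = (1/(n-1)) · Σ_k (x_{k,i} - mean_i) · (x_{k,j} - mean_j), with n-1 = 3.
  S[X_1,X_1] = ((0.25)·(0.25) + (-1.75)·(-1.75) + (-0.75)·(-0.75) + (2.25)·(2.25)) / 3 = 8.75/3 = 2.9167
  S[X_1,X_2] = ((0.25)·(2.25) + (-1.75)·(-1.75) + (-0.75)·(-1.75) + (2.25)·(1.25)) / 3 = 7.75/3 = 2.5833
  S[X_2,X_2] = ((2.25)·(2.25) + (-1.75)·(-1.75) + (-1.75)·(-1.75) + (1.25)·(1.25)) / 3 = 12.75/3 = 4.25

S is symmetric (S[j,i] = S[i,j]). Assembling:

S = [[2.9167, 2.5833],
 [2.5833, 4.25]]


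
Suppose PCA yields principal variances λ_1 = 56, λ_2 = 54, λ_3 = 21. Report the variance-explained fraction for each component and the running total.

Step 1 — total variance = trace(Sigma) = Σ λ_i = 56 + 54 + 21 = 131.

Step 2 — fraction explained by component i = λ_i / Σ λ:
  PC1: 56/131 = 0.4275
  PC2: 54/131 = 0.4122
  PC3: 21/131 = 0.1603

Step 3 — cumulative fraction after k components = (λ_1 + ... + λ_k) / Σ λ:
  k = 1: 56/131 = 0.4275
  k = 2: (56 + 54)/131 = 110/131 = 0.8397
  k = 3: (56 + 54 + 21)/131 = 131/131 = 1

Summary (fraction, with percent):

explained: PC1 0.4275 (42.75%), PC2 0.4122 (41.22%), PC3 0.1603 (16.03%);  cumulative: 0.4275, 0.8397, 1


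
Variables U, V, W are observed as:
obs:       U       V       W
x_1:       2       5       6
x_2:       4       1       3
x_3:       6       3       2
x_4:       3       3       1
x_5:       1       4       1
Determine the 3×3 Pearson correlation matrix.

Step 1 — column means:
  mean(U) = (2 + 4 + 6 + 3 + 1) / 5 = 16/5 = 3.2
  mean(V) = (5 + 1 + 3 + 3 + 4) / 5 = 16/5 = 3.2
  mean(W) = (6 + 3 + 2 + 1 + 1) / 5 = 13/5 = 2.6

Step 2 — sample variances and covariances s[i,j] = (1/(n-1)) · Σ_k (x_{k,i} - mean_i) · (x_{k,j} - mean_j), with n-1 = 4:
  s[U,U] = ((-1.2)·(-1.2) + (0.8)·(0.8) + (2.8)·(2.8) + (-0.2)·(-0.2) + (-2.2)·(-2.2)) / 4 = 14.8/4 = 3.7
  s[U,V] = ((-1.2)·(1.8) + (0.8)·(-2.2) + (2.8)·(-0.2) + (-0.2)·(-0.2) + (-2.2)·(0.8)) / 4 = -6.2/4 = -1.55
  s[U,W] = ((-1.2)·(3.4) + (0.8)·(0.4) + (2.8)·(-0.6) + (-0.2)·(-1.6) + (-2.2)·(-1.6)) / 4 = -1.6/4 = -0.4
  s[V,V] = ((1.8)·(1.8) + (-2.2)·(-2.2) + (-0.2)·(-0.2) + (-0.2)·(-0.2) + (0.8)·(0.8)) / 4 = 8.8/4 = 2.2
  s[V,W] = ((1.8)·(3.4) + (-2.2)·(0.4) + (-0.2)·(-0.6) + (-0.2)·(-1.6) + (0.8)·(-1.6)) / 4 = 4.4/4 = 1.1
  s[W,W] = ((3.4)·(3.4) + (0.4)·(0.4) + (-0.6)·(-0.6) + (-1.6)·(-1.6) + (-1.6)·(-1.6)) / 4 = 17.2/4 = 4.3
  Sample standard deviations s_i = √(s[i,i]):
  s(U) = √(3.7) = 1.9235
  s(V) = √(2.2) = 1.4832
  s(W) = √(4.3) = 2.0736

Step 3 — r_{ij} = s_{ij} / (s_i · s_j):
  r[U,U] = 1 (diagonal).
  r[U,V] = -1.55 / (1.9235 · 1.4832) = -1.55 / 2.8531 = -0.5433
  r[U,W] = -0.4 / (1.9235 · 2.0736) = -0.4 / 3.9887 = -0.1003
  r[V,V] = 1 (diagonal).
  r[V,W] = 1.1 / (1.4832 · 2.0736) = 1.1 / 3.0757 = 0.3576
  r[W,W] = 1 (diagonal).

R is symmetric with unit diagonal. Assembling:

R = [[1, -0.5433, -0.1003],
 [-0.5433, 1, 0.3576],
 [-0.1003, 0.3576, 1]]


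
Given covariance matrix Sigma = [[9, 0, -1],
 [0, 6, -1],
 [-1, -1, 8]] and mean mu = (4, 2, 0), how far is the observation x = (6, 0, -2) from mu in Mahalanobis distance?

Step 1 — centre the observation: (x - mu) = (2, -2, -2).

Step 2 — invert Sigma (cofactor / det for 3×3, or solve directly):
  Sigma^{-1} = [[0.1127, 0.0024, 0.0144],
 [0.0024, 0.1703, 0.0216],
 [0.0144, 0.0216, 0.1295]].

Step 3 — form the quadratic (x - mu)^T · Sigma^{-1} · (x - mu):
  Sigma^{-1} · (x - mu) = (0.1918, -0.3789, -0.2734).
  (x - mu)^T · [Sigma^{-1} · (x - mu)] = (2)·(0.1918) + (-2)·(-0.3789) + (-2)·(-0.2734) = 1.6882.

Step 4 — take square root: d = √(1.6882) ≈ 1.2993.

d(x, mu) = √(1.6882) ≈ 1.2993


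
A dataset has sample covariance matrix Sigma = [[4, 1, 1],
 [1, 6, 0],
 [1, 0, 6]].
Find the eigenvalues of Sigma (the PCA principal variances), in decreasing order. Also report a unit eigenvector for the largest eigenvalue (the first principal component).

Step 1 — characteristic polynomial p(λ) = det(λI - Sigma) = λ³ - tr·λ² + c_1·λ - det, where tr = trace, c_1 = sum of the principal 2×2 minors, det = det(Sigma):
  tr = 4 + 6 + 6 = 16,
  c_1 = (4·6 - (1)²) + (4·6 - (1)²) + (6·6 - (0)²) = 23 + 23 + 36 = 82,
  det = 4·(6·6 - (0)²) - (1)·((1)·6 - (0)·(1)) + (1)·((1)·(0) - 6·(1)) = 4·(36) - (1)·(6) + (1)·(-6) = 132.
  So p(λ) = λ³ - 16λ² + 82λ - 132.
Step 2 — look for an integer root (rational root theorem: any rational root is an integer divisor of 132). Testing λ = 6:
  p(6) = 216 - 576 + 492 - 132 = 0  ✓
  Dividing out (λ - 6): p(λ) = (λ - 6)(λ² - 10λ + 22).
Step 3 — remaining eigenvalues from the quadratic λ² - 10λ + 22 = 0:
  Δ = 10² - 4·22 = 100 - 88 = 12,  λ = (10 ± √12)/2 = (10 ± 3.4641)/2 ≈ 6.7321 or 3.2679.
  Sorted: λ_1 = 6.7321,  λ_2 = 6,  λ_3 = 3.2679  (check: sum = 16 = tr ✓).

Step 4 — unit eigenvector for λ_1 ≈ 6.7321: v spans the null space of (Sigma - λ_1 I), whose rows are
  r_1 = (-2.7321, 1, 1),  r_2 = (1, -0.7321, 0),  r_3 = (1, 0, -0.7321).
  v is orthogonal to every row, so take v ∝ r_1 × r_2 = ((1)·(0) - (1)·(-0.7321), (1)·(1) - (-2.7321)·(0), (-2.7321)·(-0.7321) - (1)·(1)) ≈ (0.7321, 1, 1).
  Let u = (0.7321, 1, 1).
  ||u|| = √((0.7321)² + (1)² + (1)²) = √(2.5359) ≈ 1.5925,  v_1 = u/||u|| ≈ (0.4597, 0.628, 0.628) (||v_1|| = 1).

λ_1 = 6.7321,  λ_2 = 6,  λ_3 = 3.2679;  v_1 ≈ (0.4597, 0.628, 0.628)


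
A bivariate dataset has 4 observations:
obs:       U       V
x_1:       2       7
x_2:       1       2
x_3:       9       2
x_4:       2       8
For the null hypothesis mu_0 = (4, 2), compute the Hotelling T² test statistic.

Step 1 — sample mean vector:
  mean(U) = (2 + 1 + 9 + 2) / 4 = 14/4 = 3.5
  mean(V) = (7 + 2 + 2 + 8) / 4 = 19/4 = 4.75
  x̄ = (3.5, 4.75),  deviation x̄ - mu_0 = (3.5, 4.75) - (4, 2) = (-0.5, 2.75).

Step 2 — sample covariance matrix, S[i,j] = (1/(n-1)) · Σ_k (x_{k,i} - mean_i) · (x_{k,j} - mean_j), divisor n-1 = 3:
  S[U,U] = ((-1.5)·(-1.5) + (-2.5)·(-2.5) + (5.5)·(5.5) + (-1.5)·(-1.5)) / 3 = 41/3 = 13.6667
  S[U,V] = ((-1.5)·(2.25) + (-2.5)·(-2.75) + (5.5)·(-2.75) + (-1.5)·(3.25)) / 3 = -16.5/3 = -5.5
  S[V,V] = ((2.25)·(2.25) + (-2.75)·(-2.75) + (-2.75)·(-2.75) + (3.25)·(3.25)) / 3 = 30.75/3 = 10.25
  S = [[13.6667, -5.5],
 [-5.5, 10.25]].

Step 3 — invert S. det(S) = 13.6667·10.25 - (-5.5)² = 109.8333.
  S^{-1} = (1/det) · [[d, -b], [-b, a]] = [[0.0933, 0.0501],
 [0.0501, 0.1244]].

Step 4 — quadratic form (x̄ - mu_0)^T · S^{-1} · (x̄ - mu_0):
  S^{-1} · (x̄ - mu_0) = (0.091, 0.3171),
  (x̄ - mu_0)^T · [...] = (-0.5)·(0.091) + (2.75)·(0.3171) = 0.8266.

Step 5 — scale by n: T² = 4 · 0.8266 = 3.3065.

T² ≈ 3.3065


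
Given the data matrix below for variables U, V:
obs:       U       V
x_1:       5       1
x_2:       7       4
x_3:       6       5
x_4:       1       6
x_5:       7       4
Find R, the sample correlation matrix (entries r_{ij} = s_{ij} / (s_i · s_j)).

Step 1 — column means:
  mean(U) = (5 + 7 + 6 + 1 + 7) / 5 = 26/5 = 5.2
  mean(V) = (1 + 4 + 5 + 6 + 4) / 5 = 20/5 = 4

Step 2 — sample variances and covariances s[i,j] = (1/(n-1)) · Σ_k (x_{k,i} - mean_i) · (x_{k,j} - mean_j), with n-1 = 4:
  s[U,U] = ((-0.2)·(-0.2) + (1.8)·(1.8) + (0.8)·(0.8) + (-4.2)·(-4.2) + (1.8)·(1.8)) / 4 = 24.8/4 = 6.2
  s[U,V] = ((-0.2)·(-3) + (1.8)·(0) + (0.8)·(1) + (-4.2)·(2) + (1.8)·(0)) / 4 = -7/4 = -1.75
  s[V,V] = ((-3)·(-3) + (0)·(0) + (1)·(1) + (2)·(2) + (0)·(0)) / 4 = 14/4 = 3.5
  Sample standard deviations s_i = √(s[i,i]):
  s(U) = √(6.2) = 2.49
  s(V) = √(3.5) = 1.8708

Step 3 — r_{ij} = s_{ij} / (s_i · s_j):
  r[U,U] = 1 (diagonal).
  r[U,V] = -1.75 / (2.49 · 1.8708) = -1.75 / 4.6583 = -0.3757
  r[V,V] = 1 (diagonal).

R is symmetric with unit diagonal. Assembling:

R = [[1, -0.3757],
 [-0.3757, 1]]
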